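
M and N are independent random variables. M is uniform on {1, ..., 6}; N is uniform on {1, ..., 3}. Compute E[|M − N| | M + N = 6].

2

P(M + N = 6) = 1/6.
Summing |M−N|·P(x,y) over outcomes with M + N = 6 gives 1/3.
E[|M − N| | M + N = 6] = (1/3) / (1/6) = 2.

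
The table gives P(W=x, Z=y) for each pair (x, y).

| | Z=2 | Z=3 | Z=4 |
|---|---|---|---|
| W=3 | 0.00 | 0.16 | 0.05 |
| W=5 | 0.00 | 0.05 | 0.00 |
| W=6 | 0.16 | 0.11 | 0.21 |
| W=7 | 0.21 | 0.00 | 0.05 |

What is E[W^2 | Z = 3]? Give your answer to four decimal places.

P(Z = 3) = 0.32.
Σ W^2·P over the event = 9·(0.16) + 25·(0.05) + 36·(0.11) = 6.65.
E[W^2 | Z = 3] = (6.65) / (0.32) = 20.7813.

20.7813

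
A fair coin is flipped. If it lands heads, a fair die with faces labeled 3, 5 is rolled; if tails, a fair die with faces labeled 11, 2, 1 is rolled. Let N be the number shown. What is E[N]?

E[N | heads] = (3+5)/2 = 4.
E[N | tails] = (11+2+1)/3 = 14/3.
By the law of total expectation,
E[N] = (1/2)·(4) + (1/2)·(14/3) = 13/3.

13/3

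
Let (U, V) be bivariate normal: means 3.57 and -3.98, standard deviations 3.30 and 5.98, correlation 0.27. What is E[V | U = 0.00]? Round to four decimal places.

-5.7267

E[V | U=x] = μ_V + ρ(σ_V/σ_U)(x − μ_U) for jointly normal variables.
E[V | U=0.00] = -3.98 + (0.27)·(5.98/3.30)·(0.00 − (3.57)) = -3.98 + (0.48927)·(-3.57) = -5.7267.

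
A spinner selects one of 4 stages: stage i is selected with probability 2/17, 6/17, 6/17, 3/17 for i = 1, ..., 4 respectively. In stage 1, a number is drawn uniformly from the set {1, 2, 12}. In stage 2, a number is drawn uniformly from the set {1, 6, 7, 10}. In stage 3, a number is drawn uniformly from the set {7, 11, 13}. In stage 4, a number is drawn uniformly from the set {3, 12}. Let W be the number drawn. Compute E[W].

261/34

E[W | stage 1] = (1+2+12)/3 = 5.
E[W | stage 2] = (1+6+7+10)/4 = 6.
E[W | stage 3] = (7+11+13)/3 = 31/3.
E[W | stage 4] = (3+12)/2 = 15/2.
By the law of total expectation,
E[W] = (2/17)·(5) + (6/17)·(6) + (6/17)·(31/3) + (3/17)·(15/2) = 261/34.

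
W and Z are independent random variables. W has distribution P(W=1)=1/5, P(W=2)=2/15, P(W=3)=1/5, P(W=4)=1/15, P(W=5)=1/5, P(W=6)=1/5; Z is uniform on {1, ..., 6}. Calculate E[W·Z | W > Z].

25/2

P(W > Z) = 19/45.
Summing WZ·P(x,y) over outcomes with W > Z gives 95/18.
E[W·Z | W > Z] = (95/18) / (19/45) = 25/2.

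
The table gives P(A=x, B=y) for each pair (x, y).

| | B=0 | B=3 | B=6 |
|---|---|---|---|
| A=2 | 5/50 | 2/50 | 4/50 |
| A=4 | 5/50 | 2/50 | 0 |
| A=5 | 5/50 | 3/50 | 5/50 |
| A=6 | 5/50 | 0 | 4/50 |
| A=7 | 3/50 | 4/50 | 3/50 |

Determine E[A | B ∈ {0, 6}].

184/39

P(B ∈ {0, 6}) = 39/50.
Summing A·P(A=x,B=y) over the conditioning event gives 92/25.
E[A | B ∈ {0, 6}] = (92/25) / (39/50) = 184/39.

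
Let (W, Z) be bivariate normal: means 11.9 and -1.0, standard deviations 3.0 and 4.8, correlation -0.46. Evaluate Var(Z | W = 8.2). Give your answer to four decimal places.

18.1647

Var(Z | W=x) = (1 − ρ²)·σ_Z².
Var(Z | W=8.2) = (4.8)²·(1 − (-0.46)²) = 23.04·0.7884 = 18.1647.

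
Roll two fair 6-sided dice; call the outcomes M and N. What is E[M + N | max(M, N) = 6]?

P(max(M, N) = 6) = 11/36.
Summing (M+N)·P(x,y) over outcomes with max(M, N) = 6 gives 17/6.
E[M + N | max(M, N) = 6] = (17/6) / (11/36) = 102/11.

102/11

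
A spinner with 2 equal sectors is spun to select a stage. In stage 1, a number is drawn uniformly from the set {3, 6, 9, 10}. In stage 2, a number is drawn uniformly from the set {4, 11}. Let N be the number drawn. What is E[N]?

29/4

E[N | stage 1] = (3+6+9+10)/4 = 7.
E[N | stage 2] = (4+11)/2 = 15/2.
E[N] = (1/2)·(7) + (1/2)·(15/2) = 29/4.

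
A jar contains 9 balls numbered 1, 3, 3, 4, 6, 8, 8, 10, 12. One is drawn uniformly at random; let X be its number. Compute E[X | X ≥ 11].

P(X ≥ 11) = 1/9.
Σ over the event: 12·1/9 = 4/3.
E[X | X ≥ 11] = (4/3) / (1/9) = 12.

12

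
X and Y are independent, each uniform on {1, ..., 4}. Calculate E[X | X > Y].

Outcomes with X > Y: (2,1), (3,1), (3,2), (4,1), (4,2), (4,3), each with probability 1/16.
E[X | X > Y] = (2 + 3 + 3 + 4 + 4 + 4) / 6 = 10/3.

10/3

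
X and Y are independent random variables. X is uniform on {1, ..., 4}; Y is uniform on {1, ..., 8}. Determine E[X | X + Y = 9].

Outcomes with X + Y = 9: (1,8), (2,7), (3,6), (4,5), each with probability 1/32.
E[X | X + Y = 9] = (1 + 2 + 3 + 4) / 4 = 5/2.

5/2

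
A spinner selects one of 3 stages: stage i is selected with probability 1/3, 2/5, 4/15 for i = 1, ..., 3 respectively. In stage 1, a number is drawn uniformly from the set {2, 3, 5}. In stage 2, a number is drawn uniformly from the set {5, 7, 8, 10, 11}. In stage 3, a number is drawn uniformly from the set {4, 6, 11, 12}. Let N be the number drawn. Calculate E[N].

1483/225

E[N | stage 1] = (2+3+5)/3 = 10/3.
E[N | stage 2] = (5+7+8+10+11)/5 = 41/5.
E[N | stage 3] = (4+6+11+12)/4 = 33/4.
By the law of total expectation,
E[N] = (1/3)·(10/3) + (2/5)·(41/5) + (4/15)·(33/4) = 1483/225.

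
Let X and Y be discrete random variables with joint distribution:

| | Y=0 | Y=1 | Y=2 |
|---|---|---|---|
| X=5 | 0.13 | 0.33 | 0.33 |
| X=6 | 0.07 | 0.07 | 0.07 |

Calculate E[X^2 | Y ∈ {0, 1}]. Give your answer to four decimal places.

P(Y ∈ {0, 1}) = 0.60.
Σ X^2·P over the event = 25·(0.13) + 25·(0.33) + 36·(0.07) + 36·(0.07) = 16.54.
E[X^2 | Y ∈ {0, 1}] = (16.54) / (0.60) = 27.5667.

27.5667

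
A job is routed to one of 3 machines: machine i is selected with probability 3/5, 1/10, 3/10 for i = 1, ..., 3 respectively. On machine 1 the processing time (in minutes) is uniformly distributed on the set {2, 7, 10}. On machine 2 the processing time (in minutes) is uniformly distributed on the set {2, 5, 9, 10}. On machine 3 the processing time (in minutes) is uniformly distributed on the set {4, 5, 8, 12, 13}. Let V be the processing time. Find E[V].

697/100

E[V | machine 1] = (2+7+10)/3 = 19/3.
E[V | machine 2] = (2+5+9+10)/4 = 13/2.
E[V | machine 3] = (4+5+8+12+13)/5 = 42/5.
E[V] = (3/5)·(19/3) + (1/10)·(13/2) + (3/10)·(42/5) = 697/100.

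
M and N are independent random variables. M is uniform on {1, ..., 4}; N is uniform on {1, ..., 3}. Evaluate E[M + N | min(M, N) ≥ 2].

Outcomes with min(M, N) ≥ 2: (2,2), (2,3), (3,2), (3,3), (4,2), (4,3), each with probability 1/12.
E[M + N | min(M, N) ≥ 2] = (4 + 5 + 5 + 6 + 6 + 7) / 6 = 11/2.

11/2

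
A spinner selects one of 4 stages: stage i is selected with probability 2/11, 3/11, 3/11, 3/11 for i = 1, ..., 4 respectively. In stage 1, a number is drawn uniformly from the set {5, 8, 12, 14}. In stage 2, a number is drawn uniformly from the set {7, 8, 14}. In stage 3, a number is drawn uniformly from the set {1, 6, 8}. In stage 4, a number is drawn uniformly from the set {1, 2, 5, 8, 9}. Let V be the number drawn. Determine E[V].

E[V | stage 1] = (5+8+12+14)/4 = 39/4.
E[V | stage 2] = (7+8+14)/3 = 29/3.
E[V | stage 3] = (1+6+8)/3 = 5.
E[V | stage 4] = (1+2+5+8+9)/5 = 5.
By the law of total expectation,
E[V] = (2/11)·(39/4) + (3/11)·(29/3) + (3/11)·(5) + (3/11)·(5) = 157/22.

157/22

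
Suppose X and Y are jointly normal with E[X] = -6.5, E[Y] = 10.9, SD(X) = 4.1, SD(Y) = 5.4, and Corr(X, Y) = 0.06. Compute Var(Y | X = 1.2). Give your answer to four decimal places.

29.0550

The conditional variance in a bivariate normal is σ_Y²(1 − ρ²), independent of x.
Var(Y | X=1.2) = (5.4)²·(1 − (0.06)²) = 29.16·0.9964 = 29.0550.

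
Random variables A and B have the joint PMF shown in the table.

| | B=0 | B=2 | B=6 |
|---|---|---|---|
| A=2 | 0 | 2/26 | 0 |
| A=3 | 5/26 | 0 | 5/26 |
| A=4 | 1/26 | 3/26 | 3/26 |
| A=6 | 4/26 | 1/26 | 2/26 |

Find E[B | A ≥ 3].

17/6

P(A ≥ 3) = 12/13.
Σ B·P over the event = 0·(5/26) + 6·(5/26) + 0·(1/26) + 2·(3/26) + 6·(3/26) + 0·(4/26) + 2·(1/26) + 6·(2/26) = 34/13.
E[B | A ≥ 3] = (34/13) / (12/13) = 17/6.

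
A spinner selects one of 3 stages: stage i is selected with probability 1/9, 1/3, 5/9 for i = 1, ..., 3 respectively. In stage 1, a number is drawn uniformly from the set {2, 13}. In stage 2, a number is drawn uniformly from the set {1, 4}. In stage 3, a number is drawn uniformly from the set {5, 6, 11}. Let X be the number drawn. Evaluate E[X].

155/27

E[X | stage 1] = (2+13)/2 = 15/2.
E[X | stage 2] = (1+4)/2 = 5/2.
E[X | stage 3] = (5+6+11)/3 = 22/3.
By the law of total expectation,
E[X] = (1/9)·(15/2) + (1/3)·(5/2) + (5/9)·(22/3) = 155/27.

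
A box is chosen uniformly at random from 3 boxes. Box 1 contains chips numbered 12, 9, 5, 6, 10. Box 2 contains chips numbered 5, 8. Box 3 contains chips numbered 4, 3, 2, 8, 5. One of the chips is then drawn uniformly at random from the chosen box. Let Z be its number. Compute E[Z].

E[Z | box 1] = (12+9+5+6+10)/5 = 42/5.
E[Z | box 2] = (5+8)/2 = 13/2.
E[Z | box 3] = (4+3+2+8+5)/5 = 22/5.
E[Z] = (1/3)·(42/5) + (1/3)·(13/2) + (1/3)·(22/5) = 193/30.

193/30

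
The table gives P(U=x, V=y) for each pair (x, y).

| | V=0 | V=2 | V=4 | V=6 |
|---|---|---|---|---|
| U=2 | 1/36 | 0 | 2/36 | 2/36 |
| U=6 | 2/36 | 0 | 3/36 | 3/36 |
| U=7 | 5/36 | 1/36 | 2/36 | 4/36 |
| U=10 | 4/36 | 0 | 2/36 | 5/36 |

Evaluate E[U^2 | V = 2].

P(V = 2) = 1/36.
Summing U^2·P(U=x,V=y) over the conditioning event gives 49/36.
E[U^2 | V = 2] = (49/36) / (1/36) = 49.

49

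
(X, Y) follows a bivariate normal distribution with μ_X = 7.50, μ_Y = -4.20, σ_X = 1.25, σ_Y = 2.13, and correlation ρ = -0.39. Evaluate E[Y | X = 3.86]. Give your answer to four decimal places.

The regression of Y on X has slope ρ·σ_Y/σ_X and passes through (μ_X, μ_Y).
E[Y | X=3.86] = -4.20 + (-0.39)·(2.13/1.25)·(3.86 − (7.50)) = -4.20 + (-0.66456)·(-3.64) = -1.7810.

-1.7810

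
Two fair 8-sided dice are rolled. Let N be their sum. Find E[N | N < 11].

P(N < 11) = 43/64.
E[N | N < 11] = (155/32) / (43/64) = 310/43.

310/43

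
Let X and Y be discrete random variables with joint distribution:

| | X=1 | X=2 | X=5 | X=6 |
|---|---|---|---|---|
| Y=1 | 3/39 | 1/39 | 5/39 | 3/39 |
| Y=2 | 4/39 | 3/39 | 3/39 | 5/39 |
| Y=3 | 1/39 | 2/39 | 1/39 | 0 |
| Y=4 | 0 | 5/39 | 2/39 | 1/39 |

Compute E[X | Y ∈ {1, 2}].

103/27

P(Y ∈ {1, 2}) = 9/13.
Σ X·P over the event = 1·(3/39) + 1·(4/39) + 2·(1/39) + 2·(3/39) + 5·(5/39) + 5·(3/39) + 6·(3/39) + 6·(5/39) = 103/39.
E[X | Y ∈ {1, 2}] = (103/39) / (9/13) = 103/27.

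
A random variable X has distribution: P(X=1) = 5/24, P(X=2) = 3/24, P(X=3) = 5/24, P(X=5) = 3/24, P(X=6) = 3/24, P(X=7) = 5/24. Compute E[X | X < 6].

41/16

P(X < 6) = 2/3.
Σ over the event: 1·5/24 + 2·1/8 + 3·5/24 + 5·1/8 = 41/24.
E[X | X < 6] = (41/24) / (2/3) = 41/16.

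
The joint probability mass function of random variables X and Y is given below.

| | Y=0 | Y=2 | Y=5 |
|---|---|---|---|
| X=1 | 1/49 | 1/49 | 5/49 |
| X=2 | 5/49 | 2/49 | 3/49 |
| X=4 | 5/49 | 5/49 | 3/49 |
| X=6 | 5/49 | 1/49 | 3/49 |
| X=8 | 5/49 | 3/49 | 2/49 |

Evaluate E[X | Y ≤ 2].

52/11

P(Y ≤ 2) = 33/49.
Summing X·P(X=x,Y=y) over the conditioning event gives 156/49.
E[X | Y ≤ 2] = (156/49) / (33/49) = 52/11.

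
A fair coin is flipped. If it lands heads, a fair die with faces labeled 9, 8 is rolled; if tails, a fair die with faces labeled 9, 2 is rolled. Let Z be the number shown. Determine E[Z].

7

E[Z | heads] = (9+8)/2 = 17/2.
E[Z | tails] = (9+2)/2 = 11/2.
By the law of total expectation,
E[Z] = (1/2)·(17/2) + (1/2)·(11/2) = 7.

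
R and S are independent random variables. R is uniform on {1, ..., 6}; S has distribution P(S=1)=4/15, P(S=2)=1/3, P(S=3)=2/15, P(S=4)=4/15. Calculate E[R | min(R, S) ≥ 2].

4

P(min(R, S) ≥ 2) = 11/18.
Summing R·P(x,y) over outcomes with min(R, S) ≥ 2 gives 22/9.
E[R | min(R, S) ≥ 2] = (22/9) / (11/18) = 4.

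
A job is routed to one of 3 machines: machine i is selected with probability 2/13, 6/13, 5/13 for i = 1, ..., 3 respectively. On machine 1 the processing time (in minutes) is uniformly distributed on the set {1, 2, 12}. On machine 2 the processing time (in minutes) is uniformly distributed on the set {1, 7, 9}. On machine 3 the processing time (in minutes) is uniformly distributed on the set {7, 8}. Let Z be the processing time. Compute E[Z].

E[Z | machine 1] = (1+2+12)/3 = 5.
E[Z | machine 2] = (1+7+9)/3 = 17/3.
E[Z | machine 3] = (7+8)/2 = 15/2.
By the law of total expectation,
E[Z] = (2/13)·(5) + (6/13)·(17/3) + (5/13)·(15/2) = 163/26.

163/26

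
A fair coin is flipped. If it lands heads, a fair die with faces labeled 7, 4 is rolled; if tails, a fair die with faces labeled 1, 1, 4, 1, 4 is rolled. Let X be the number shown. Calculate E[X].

77/20

E[X | heads] = (7+4)/2 = 11/2.
E[X | tails] = (1+1+4+1+4)/5 = 11/5.
E[X] = (1/2)·(11/2) + (1/2)·(11/5) = 77/20.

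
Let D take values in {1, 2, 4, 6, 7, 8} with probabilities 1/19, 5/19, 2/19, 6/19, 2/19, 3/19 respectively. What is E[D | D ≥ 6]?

74/11

P(D ≥ 6) = 11/19.
Σ over the event: 6·6/19 + 7·2/19 + 8·3/19 = 74/19.
E[D | D ≥ 6] = (74/19) / (11/19) = 74/11.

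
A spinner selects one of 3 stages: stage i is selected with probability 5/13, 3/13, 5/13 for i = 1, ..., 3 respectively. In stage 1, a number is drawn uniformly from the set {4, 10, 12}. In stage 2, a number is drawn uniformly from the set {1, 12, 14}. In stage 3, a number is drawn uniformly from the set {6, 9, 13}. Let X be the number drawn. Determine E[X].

E[X | stage 1] = (4+10+12)/3 = 26/3.
E[X | stage 2] = (1+12+14)/3 = 9.
E[X | stage 3] = (6+9+13)/3 = 28/3.
E[X] = (5/13)·(26/3) + (3/13)·(9) + (5/13)·(28/3) = 9.

9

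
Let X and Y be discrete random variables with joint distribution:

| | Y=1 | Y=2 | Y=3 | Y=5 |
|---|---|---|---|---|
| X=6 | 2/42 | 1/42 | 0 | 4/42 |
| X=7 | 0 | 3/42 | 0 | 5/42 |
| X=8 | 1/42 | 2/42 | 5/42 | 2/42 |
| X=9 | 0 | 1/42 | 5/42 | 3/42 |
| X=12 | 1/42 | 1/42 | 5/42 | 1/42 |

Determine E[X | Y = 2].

P(Y = 2) = 4/21.
Σ X·P over the event = 6·(1/42) + 7·(3/42) + 8·(2/42) + 9·(1/42) + 12·(1/42) = 32/21.
E[X | Y = 2] = (32/21) / (4/21) = 8.

8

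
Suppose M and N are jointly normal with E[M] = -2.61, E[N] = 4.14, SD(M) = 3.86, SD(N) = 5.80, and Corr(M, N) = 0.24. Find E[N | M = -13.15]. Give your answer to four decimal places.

The regression of N on M has slope ρ·σ_N/σ_M and passes through (μ_M, μ_N).
E[N | M=-13.15] = 4.14 + (0.24)·(5.80/3.86)·(-13.15 − (-2.61)) = 4.14 + (0.360622)·(-10.54) = 0.3390.

0.3390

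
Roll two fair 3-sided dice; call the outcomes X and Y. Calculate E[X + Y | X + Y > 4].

Outcomes with X + Y > 4: (2,3), (3,2), (3,3), each with probability 1/9.
E[X + Y | X + Y > 4] = (5 + 5 + 6) / 3 = 16/3.

16/3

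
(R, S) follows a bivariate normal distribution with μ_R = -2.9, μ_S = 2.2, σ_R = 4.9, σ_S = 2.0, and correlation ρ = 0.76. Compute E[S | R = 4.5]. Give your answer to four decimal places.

For a bivariate normal, E[S | R=x] = μ_S + ρ·(σ_S/σ_R)·(x − μ_R).
E[S | R=4.5] = 2.2 + (0.76)·(2.0/4.9)·(4.5 − (-2.9)) = 2.2 + (0.3102)·(7.4) = 4.4955.

4.4955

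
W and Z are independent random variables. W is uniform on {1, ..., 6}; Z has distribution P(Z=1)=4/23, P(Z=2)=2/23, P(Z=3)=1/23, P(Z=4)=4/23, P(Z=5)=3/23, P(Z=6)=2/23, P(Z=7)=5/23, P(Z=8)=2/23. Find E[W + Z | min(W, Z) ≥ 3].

347/34

P(min(W, Z) ≥ 3) = 34/69.
Summing (W+Z)·P(x,y) over outcomes with min(W, Z) ≥ 3 gives 347/69.
E[W + Z | min(W, Z) ≥ 3] = (347/69) / (34/69) = 347/34.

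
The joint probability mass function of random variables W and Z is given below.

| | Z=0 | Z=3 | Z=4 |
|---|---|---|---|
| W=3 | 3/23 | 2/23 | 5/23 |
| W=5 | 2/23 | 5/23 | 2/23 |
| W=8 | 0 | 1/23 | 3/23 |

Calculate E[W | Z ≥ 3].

44/9

P(Z ≥ 3) = 18/23.
Σ W·P over the event = 3·(2/23) + 3·(5/23) + 5·(5/23) + 5·(2/23) + 8·(1/23) + 8·(3/23) = 88/23.
E[W | Z ≥ 3] = (88/23) / (18/23) = 44/9.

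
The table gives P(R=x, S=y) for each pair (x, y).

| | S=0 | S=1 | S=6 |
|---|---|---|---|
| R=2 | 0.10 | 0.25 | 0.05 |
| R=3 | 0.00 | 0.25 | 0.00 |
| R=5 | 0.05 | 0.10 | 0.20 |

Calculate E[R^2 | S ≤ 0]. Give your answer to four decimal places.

P(S ≤ 0) = 0.15.
Summing R^2·P(R=x,S=y) over the conditioning event gives 1.65.
E[R^2 | S ≤ 0] = (1.65) / (0.15) = 11.0000.

11.0000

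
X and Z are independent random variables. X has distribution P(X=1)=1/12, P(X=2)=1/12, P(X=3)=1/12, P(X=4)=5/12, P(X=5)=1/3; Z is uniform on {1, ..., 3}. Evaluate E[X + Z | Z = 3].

41/6

P(Z = 3) = 1/3.
Summing (X+Z)·P(x,y) over outcomes with Z = 3 gives 41/18.
E[X + Z | Z = 3] = (41/18) / (1/3) = 41/6.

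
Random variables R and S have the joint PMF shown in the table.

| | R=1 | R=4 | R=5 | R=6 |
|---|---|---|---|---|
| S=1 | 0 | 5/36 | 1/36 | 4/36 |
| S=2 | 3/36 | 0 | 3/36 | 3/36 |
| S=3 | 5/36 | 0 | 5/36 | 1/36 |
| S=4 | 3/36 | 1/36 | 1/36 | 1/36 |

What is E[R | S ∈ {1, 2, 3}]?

P(S ∈ {1, 2, 3}) = 5/6.
Summing R·P(R=x,S=y) over the conditioning event gives 121/36.
E[R | S ∈ {1, 2, 3}] = (121/36) / (5/6) = 121/30.

121/30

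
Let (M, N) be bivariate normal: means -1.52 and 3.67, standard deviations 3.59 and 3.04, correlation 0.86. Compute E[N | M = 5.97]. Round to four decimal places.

E[N | M=x] = μ_N + ρ(σ_N/σ_M)(x − μ_M) for jointly normal variables.
E[N | M=5.97] = 3.67 + (0.86)·(3.04/3.59)·(5.97 − (-1.52)) = 3.67 + (0.72825)·(7.49) = 9.1246.

9.1246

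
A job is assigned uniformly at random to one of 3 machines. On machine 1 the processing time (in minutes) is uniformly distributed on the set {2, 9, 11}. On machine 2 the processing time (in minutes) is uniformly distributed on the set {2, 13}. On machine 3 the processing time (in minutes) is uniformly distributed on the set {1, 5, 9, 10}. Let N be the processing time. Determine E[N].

253/36

E[N | machine 1] = (2+9+11)/3 = 22/3.
E[N | machine 2] = (2+13)/2 = 15/2.
E[N | machine 3] = (1+5+9+10)/4 = 25/4.
By the law of total expectation,
E[N] = (1/3)·(22/3) + (1/3)·(15/2) + (1/3)·(25/4) = 253/36.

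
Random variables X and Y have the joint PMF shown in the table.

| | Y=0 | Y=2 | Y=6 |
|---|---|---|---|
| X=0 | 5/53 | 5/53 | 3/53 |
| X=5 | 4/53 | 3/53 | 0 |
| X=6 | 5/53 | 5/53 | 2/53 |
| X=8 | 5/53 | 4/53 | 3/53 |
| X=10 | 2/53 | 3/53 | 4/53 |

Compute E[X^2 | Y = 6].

166/3

P(Y = 6) = 12/53.
Σ X^2·P over the event = 0·(3/53) + 36·(2/53) + 64·(3/53) + 100·(4/53) = 664/53.
E[X^2 | Y = 6] = (664/53) / (12/53) = 166/3.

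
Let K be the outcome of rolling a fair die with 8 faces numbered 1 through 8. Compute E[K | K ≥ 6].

7

Given K ≥ 6, K is equally likely to be any of {6, 7, 8}.
E[K | K ≥ 6] = (6 + 7 + 8) / 3 = 7.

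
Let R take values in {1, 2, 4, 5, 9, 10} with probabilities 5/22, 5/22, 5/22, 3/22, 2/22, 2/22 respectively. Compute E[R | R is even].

25/6

P(R is even) = 6/11.
Σ over the event: 2·5/22 + 4·5/22 + 10·1/11 = 25/11.
E[R | R is even] = (25/11) / (6/11) = 25/6.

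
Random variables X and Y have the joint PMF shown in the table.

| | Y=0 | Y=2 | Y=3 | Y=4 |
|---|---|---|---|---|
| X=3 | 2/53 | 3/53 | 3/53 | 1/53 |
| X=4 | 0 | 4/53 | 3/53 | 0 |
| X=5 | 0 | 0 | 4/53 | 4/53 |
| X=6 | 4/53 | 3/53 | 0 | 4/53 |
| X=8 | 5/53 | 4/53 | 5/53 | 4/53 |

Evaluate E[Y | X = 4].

P(X = 4) = 7/53.
Σ Y·P over the event = 2·(4/53) + 3·(3/53) = 17/53.
E[Y | X = 4] = (17/53) / (7/53) = 17/7.

17/7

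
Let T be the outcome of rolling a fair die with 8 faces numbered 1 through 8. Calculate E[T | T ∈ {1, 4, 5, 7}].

17/4

P(T ∈ {1, 4, 5, 7}) = 1/2.
Σ over the event: 1·1/8 + 4·1/8 + 5·1/8 + 7·1/8 = 17/8.
E[T | T ∈ {1, 4, 5, 7}] = (17/8) / (1/2) = 17/4.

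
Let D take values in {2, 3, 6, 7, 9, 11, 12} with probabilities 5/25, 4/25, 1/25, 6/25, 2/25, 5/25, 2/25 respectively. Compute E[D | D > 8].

97/9

P(D > 8) = 9/25.
Σ over the event: 9·2/25 + 11·1/5 + 12·2/25 = 97/25.
E[D | D > 8] = (97/25) / (9/25) = 97/9.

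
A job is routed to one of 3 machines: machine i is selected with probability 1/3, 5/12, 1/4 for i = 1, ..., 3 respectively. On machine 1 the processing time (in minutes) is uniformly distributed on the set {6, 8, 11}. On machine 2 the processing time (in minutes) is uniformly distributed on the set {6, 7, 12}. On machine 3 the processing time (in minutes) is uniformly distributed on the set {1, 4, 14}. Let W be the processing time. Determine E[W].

47/6

E[W | machine 1] = (6+8+11)/3 = 25/3.
E[W | machine 2] = (6+7+12)/3 = 25/3.
E[W | machine 3] = (1+4+14)/3 = 19/3.
E[W] = (1/3)·(25/3) + (5/12)·(25/3) + (1/4)·(19/3) = 47/6.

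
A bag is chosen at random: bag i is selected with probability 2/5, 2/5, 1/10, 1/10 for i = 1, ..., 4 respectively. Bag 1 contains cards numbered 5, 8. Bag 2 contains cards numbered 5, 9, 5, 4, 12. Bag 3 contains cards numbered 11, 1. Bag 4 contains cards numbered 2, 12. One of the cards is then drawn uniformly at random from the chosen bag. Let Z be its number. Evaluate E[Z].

E[Z | bag 1] = (5+8)/2 = 13/2.
E[Z | bag 2] = (5+9+5+4+12)/5 = 7.
E[Z | bag 3] = (11+1)/2 = 6.
E[Z | bag 4] = (2+12)/2 = 7.
E[Z] = (2/5)·(13/2) + (2/5)·(7) + (1/10)·(6) + (1/10)·(7) = 67/10.

67/10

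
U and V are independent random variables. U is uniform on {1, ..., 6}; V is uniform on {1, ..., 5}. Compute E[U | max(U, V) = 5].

35/9

Outcomes with max(U, V) = 5: (1,5), (2,5), (3,5), (4,5), (5,1), (5,2), (5,3), (5,4), (5,5), each with probability 1/30.
E[U | max(U, V) = 5] = (1 + 2 + 3 + 4 + 5 + 5 + 5 + 5 + 5) / 9 = 35/9.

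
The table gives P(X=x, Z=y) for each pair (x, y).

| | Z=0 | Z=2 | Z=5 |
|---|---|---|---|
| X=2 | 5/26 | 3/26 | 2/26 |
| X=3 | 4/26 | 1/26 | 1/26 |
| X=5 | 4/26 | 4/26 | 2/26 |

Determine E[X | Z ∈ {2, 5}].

46/13

P(Z ∈ {2, 5}) = 1/2.
Σ X·P over the event = 2·(3/26) + 2·(2/26) + 3·(1/26) + 3·(1/26) + 5·(4/26) + 5·(2/26) = 23/13.
E[X | Z ∈ {2, 5}] = (23/13) / (1/2) = 46/13.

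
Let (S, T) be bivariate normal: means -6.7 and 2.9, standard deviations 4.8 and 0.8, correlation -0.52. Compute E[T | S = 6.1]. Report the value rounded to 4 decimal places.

1.7907

E[T | S=x] = μ_T + ρ(σ_T/σ_S)(x − μ_S) for jointly normal variables.
E[T | S=6.1] = 2.9 + (-0.52)·(0.8/4.8)·(6.1 − (-6.7)) = 2.9 + (-0.086667)·(12.8) = 1.7907.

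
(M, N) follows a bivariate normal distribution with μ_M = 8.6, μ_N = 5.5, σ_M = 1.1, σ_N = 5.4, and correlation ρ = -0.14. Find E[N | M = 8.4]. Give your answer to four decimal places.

5.6375

For a bivariate normal, E[N | M=x] = μ_N + ρ·(σ_N/σ_M)·(x − μ_M).
E[N | M=8.4] = 5.5 + (-0.14)·(5.4/1.1)·(8.4 − (8.6)) = 5.5 + (-0.68727)·(-0.2) = 5.6375.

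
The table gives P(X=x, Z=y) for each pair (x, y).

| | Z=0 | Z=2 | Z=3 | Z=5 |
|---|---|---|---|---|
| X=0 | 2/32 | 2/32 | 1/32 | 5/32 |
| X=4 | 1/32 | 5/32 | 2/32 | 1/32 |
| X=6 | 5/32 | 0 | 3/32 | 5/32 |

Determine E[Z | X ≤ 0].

P(X ≤ 0) = 5/16.
Σ Z·P over the event = 0·(2/32) + 2·(2/32) + 3·(1/32) + 5·(5/32) = 1.
E[Z | X ≤ 0] = (1) / (5/16) = 16/5.

16/5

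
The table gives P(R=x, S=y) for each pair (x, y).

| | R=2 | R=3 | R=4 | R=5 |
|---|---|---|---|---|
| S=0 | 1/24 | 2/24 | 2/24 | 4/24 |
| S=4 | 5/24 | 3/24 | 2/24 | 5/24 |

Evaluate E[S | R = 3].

12/5

P(R = 3) = 5/24.
Summing S·P(R=x,S=y) over the conditioning event gives 1/2.
E[S | R = 3] = (1/2) / (5/24) = 12/5.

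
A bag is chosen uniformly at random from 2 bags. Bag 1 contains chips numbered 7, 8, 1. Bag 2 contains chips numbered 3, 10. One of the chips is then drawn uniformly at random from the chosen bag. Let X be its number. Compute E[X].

71/12

E[X | bag 1] = (7+8+1)/3 = 16/3.
E[X | bag 2] = (3+10)/2 = 13/2.
By the law of total expectation,
E[X] = (1/2)·(16/3) + (1/2)·(13/2) = 71/12.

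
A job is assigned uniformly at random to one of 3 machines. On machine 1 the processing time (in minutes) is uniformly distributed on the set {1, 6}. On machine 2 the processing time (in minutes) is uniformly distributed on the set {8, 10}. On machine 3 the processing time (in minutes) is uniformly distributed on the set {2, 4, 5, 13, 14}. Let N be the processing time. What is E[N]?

E[N | machine 1] = (1+6)/2 = 7/2.
E[N | machine 2] = (8+10)/2 = 9.
E[N | machine 3] = (2+4+5+13+14)/5 = 38/5.
E[N] = (1/3)·(7/2) + (1/3)·(9) + (1/3)·(38/5) = 67/10.

67/10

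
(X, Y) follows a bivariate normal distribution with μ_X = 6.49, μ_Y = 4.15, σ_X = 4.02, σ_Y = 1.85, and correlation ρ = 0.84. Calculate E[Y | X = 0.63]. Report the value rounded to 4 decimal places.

1.8847

The regression of Y on X has slope ρ·σ_Y/σ_X and passes through (μ_X, μ_Y).
E[Y | X=0.63] = 4.15 + (0.84)·(1.85/4.02)·(0.63 − (6.49)) = 4.15 + (0.38657)·(-5.86) = 1.8847.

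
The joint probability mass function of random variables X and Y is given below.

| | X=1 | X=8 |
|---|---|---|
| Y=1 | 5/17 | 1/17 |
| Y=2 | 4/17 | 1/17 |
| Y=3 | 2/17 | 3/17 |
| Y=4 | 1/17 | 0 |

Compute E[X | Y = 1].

13/6

P(Y = 1) = 6/17.
Σ X·P over the event = 1·(5/17) + 8·(1/17) = 13/17.
E[X | Y = 1] = (13/17) / (6/17) = 13/6.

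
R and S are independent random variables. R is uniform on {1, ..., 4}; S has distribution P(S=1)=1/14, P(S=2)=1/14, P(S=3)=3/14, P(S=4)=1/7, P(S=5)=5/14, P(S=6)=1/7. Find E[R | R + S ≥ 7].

91/30

P(R + S ≥ 7) = 15/28.
Summing R·P(x,y) over outcomes with R + S ≥ 7 gives 13/8.
E[R | R + S ≥ 7] = (13/8) / (15/28) = 91/30.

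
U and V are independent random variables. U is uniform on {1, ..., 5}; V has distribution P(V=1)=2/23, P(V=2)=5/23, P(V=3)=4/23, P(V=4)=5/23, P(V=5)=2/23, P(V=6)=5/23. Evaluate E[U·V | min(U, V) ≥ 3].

18

P(min(U, V) ≥ 3) = 48/115.
Summing UV·P(x,y) over outcomes with min(U, V) ≥ 3 gives 864/115.
E[U·V | min(U, V) ≥ 3] = (864/115) / (48/115) = 18.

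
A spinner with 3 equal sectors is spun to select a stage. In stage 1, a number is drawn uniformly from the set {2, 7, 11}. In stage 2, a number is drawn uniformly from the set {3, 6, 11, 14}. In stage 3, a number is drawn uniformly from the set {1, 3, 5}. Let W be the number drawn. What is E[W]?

109/18

E[W | stage 1] = (2+7+11)/3 = 20/3.
E[W | stage 2] = (3+6+11+14)/4 = 17/2.
E[W | stage 3] = (1+3+5)/3 = 3.
E[W] = (1/3)·(20/3) + (1/3)·(17/2) + (1/3)·(3) = 109/18.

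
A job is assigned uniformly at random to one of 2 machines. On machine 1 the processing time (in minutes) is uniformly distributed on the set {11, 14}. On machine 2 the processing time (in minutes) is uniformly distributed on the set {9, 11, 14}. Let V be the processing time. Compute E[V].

E[V | machine 1] = (11+14)/2 = 25/2.
E[V | machine 2] = (9+11+14)/3 = 34/3.
By the law of total expectation,
E[V] = (1/2)·(25/2) + (1/2)·(34/3) = 143/12.

143/12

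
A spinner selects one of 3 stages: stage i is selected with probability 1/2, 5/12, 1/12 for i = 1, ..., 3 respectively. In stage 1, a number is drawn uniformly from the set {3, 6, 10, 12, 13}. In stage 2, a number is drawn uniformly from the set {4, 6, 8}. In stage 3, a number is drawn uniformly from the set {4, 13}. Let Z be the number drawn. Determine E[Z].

E[Z | stage 1] = (3+6+10+12+13)/5 = 44/5.
E[Z | stage 2] = (4+6+8)/3 = 6.
E[Z | stage 3] = (4+13)/2 = 17/2.
E[Z] = (1/2)·(44/5) + (5/12)·(6) + (1/12)·(17/2) = 913/120.

913/120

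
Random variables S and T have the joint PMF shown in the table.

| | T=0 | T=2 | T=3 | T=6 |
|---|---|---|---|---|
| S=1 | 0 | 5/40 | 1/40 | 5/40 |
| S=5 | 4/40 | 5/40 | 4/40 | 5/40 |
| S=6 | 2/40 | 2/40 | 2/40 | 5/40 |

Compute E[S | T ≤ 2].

P(T ≤ 2) = 9/20.
Summing S·P(S=x,T=y) over the conditioning event gives 37/20.
E[S | T ≤ 2] = (37/20) / (9/20) = 37/9.

37/9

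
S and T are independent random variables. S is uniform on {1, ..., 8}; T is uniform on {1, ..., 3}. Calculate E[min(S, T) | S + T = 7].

Outcomes with S + T = 7: (4,3), (5,2), (6,1), each with probability 1/24.
E[min(S, T) | S + T = 7] = (3 + 2 + 1) / 3 = 2.

2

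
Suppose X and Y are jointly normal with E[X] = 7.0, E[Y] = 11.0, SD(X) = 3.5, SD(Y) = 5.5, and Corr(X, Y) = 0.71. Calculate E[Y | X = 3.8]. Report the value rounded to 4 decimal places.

7.4297

For a bivariate normal, E[Y | X=x] = μ_Y + ρ·(σ_Y/σ_X)·(x − μ_X).
E[Y | X=3.8] = 11.0 + (0.71)·(5.5/3.5)·(3.8 − (7.0)) = 11.0 + (1.11571)·(-3.2) = 7.4297.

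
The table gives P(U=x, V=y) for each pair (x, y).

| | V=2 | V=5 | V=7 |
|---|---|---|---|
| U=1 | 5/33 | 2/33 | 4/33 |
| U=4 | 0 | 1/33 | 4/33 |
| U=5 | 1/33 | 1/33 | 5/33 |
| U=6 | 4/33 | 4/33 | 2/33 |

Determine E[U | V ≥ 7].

P(V ≥ 7) = 5/11.
Summing U·P(U=x,V=y) over the conditioning event gives 19/11.
E[U | V ≥ 7] = (19/11) / (5/11) = 19/5.

19/5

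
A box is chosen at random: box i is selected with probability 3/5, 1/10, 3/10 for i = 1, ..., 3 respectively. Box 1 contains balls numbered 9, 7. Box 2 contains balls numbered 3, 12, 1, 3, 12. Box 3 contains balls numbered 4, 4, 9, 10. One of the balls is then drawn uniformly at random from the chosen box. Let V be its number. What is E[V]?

E[V | box 1] = (9+7)/2 = 8.
E[V | box 2] = (3+12+1+3+12)/5 = 31/5.
E[V | box 3] = (4+4+9+10)/4 = 27/4.
By the law of total expectation,
E[V] = (3/5)·(8) + (1/10)·(31/5) + (3/10)·(27/4) = 1489/200.

1489/200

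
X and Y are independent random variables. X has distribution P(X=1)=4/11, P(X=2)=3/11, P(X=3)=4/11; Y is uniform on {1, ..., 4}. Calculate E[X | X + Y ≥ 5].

P(X + Y ≥ 5) = 1/2.
Summing X·P(x,y) over outcomes with X + Y ≥ 5 gives 13/11.
E[X | X + Y ≥ 5] = (13/11) / (1/2) = 26/11.

26/11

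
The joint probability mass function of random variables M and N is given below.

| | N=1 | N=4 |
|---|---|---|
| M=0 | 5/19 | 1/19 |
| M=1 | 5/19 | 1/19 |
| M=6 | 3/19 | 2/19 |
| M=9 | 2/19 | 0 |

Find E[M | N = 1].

41/15

P(N = 1) = 15/19.
Summing M·P(M=x,N=y) over the conditioning event gives 41/19.
E[M | N = 1] = (41/19) / (15/19) = 41/15.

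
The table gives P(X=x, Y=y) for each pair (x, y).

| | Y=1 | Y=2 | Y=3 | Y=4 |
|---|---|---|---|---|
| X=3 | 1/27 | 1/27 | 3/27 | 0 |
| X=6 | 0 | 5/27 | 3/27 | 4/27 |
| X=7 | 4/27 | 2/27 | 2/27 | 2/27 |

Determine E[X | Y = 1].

31/5

P(Y = 1) = 5/27.
Σ X·P over the event = 3·(1/27) + 7·(4/27) = 31/27.
E[X | Y = 1] = (31/27) / (5/27) = 31/5.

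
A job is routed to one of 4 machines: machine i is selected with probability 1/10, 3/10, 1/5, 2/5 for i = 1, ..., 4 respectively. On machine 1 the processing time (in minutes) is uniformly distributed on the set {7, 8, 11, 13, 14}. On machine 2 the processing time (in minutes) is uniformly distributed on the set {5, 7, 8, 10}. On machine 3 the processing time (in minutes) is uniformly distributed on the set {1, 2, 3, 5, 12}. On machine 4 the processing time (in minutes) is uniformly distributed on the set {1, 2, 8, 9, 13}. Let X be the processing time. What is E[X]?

E[X | machine 1] = (7+8+11+13+14)/5 = 53/5.
E[X | machine 2] = (5+7+8+10)/4 = 15/2.
E[X | machine 3] = (1+2+3+5+12)/5 = 23/5.
E[X | machine 4] = (1+2+8+9+13)/5 = 33/5.
E[X] = (1/10)·(53/5) + (3/10)·(15/2) + (1/5)·(23/5) + (2/5)·(33/5) = 687/100.

687/100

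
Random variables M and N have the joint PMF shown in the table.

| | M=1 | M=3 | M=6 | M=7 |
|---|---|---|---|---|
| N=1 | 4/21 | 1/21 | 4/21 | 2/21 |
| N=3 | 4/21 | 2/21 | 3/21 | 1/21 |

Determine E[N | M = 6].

13/7

P(M = 6) = 1/3.
Σ N·P over the event = 1·(4/21) + 3·(3/21) = 13/21.
E[N | M = 6] = (13/21) / (1/3) = 13/7.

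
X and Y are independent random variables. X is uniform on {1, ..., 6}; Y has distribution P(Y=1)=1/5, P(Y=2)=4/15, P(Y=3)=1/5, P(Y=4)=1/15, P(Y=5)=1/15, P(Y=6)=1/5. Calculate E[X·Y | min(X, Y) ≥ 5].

P(min(X, Y) ≥ 5) = 4/45.
Summing XY·P(x,y) over outcomes with min(X, Y) ≥ 5 gives 253/90.
E[X·Y | min(X, Y) ≥ 5] = (253/90) / (4/45) = 253/8.

253/8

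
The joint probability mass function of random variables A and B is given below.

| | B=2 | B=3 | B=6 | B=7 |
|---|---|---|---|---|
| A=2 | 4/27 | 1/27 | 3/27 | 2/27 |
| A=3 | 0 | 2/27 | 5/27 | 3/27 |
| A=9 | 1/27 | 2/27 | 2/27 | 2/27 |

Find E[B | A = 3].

P(A = 3) = 10/27.
Σ B·P over the event = 3·(2/27) + 6·(5/27) + 7·(3/27) = 19/9.
E[B | A = 3] = (19/9) / (10/27) = 57/10.

57/10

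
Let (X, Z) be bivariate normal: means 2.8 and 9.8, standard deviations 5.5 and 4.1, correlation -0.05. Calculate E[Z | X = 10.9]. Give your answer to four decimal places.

9.4981

The regression of Z on X has slope ρ·σ_Z/σ_X and passes through (μ_X, μ_Z).
E[Z | X=10.9] = 9.8 + (-0.05)·(4.1/5.5)·(10.9 − (2.8)) = 9.8 + (-0.037273)·(8.1) = 9.4981.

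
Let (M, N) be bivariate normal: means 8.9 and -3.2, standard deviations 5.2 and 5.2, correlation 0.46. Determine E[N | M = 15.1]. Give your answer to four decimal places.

The regression of N on M has slope ρ·σ_N/σ_M and passes through (μ_M, μ_N).
E[N | M=15.1] = -3.2 + (0.46)·(5.2/5.2)·(15.1 − (8.9)) = -3.2 + (0.46)·(6.2) = -0.3480.

-0.3480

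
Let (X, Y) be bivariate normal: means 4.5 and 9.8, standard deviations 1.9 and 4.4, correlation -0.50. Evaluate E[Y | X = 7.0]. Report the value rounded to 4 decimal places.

6.9053

The regression of Y on X has slope ρ·σ_Y/σ_X and passes through (μ_X, μ_Y).
E[Y | X=7.0] = 9.8 + (-0.50)·(4.4/1.9)·(7.0 − (4.5)) = 9.8 + (-1.1579)·(2.5) = 6.9053.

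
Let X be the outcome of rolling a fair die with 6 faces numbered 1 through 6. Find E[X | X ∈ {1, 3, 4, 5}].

P(X ∈ {1, 3, 4, 5}) = 2/3.
Σ over the event: 1·1/6 + 3·1/6 + 4·1/6 + 5·1/6 = 13/6.
E[X | X ∈ {1, 3, 4, 5}] = (13/6) / (2/3) = 13/4.

13/4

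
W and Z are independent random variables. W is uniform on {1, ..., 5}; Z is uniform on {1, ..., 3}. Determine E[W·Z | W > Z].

65/9

Outcomes with W > Z: (2,1), (3,1), (3,2), (4,1), (4,2), (4,3), (5,1), (5,2), (5,3), each with probability 1/15.
E[W·Z | W > Z] = (2 + 3 + 6 + 4 + 8 + 12 + 5 + 10 + 15) / 9 = 65/9.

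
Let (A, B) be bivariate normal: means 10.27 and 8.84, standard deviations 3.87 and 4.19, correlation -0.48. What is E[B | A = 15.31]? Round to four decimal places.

For a bivariate normal, E[B | A=x] = μ_B + ρ·(σ_B/σ_A)·(x − μ_A).
E[B | A=15.31] = 8.84 + (-0.48)·(4.19/3.87)·(15.31 − (10.27)) = 8.84 + (-0.51969)·(5.04) = 6.2208.

6.2208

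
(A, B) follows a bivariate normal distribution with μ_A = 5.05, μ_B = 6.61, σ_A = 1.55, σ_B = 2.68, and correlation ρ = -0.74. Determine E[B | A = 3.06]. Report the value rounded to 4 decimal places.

9.1562

The regression of B on A has slope ρ·σ_B/σ_A and passes through (μ_A, μ_B).
E[B | A=3.06] = 6.61 + (-0.74)·(2.68/1.55)·(3.06 − (5.05)) = 6.61 + (-1.2795)·(-1.99) = 9.1562.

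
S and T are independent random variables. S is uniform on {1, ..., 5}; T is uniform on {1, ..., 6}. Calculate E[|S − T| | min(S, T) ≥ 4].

Outcomes with min(S, T) ≥ 4: (4,4), (4,5), (4,6), (5,4), (5,5), (5,6), each with probability 1/30.
E[|S − T| | min(S, T) ≥ 4] = (0 + 1 + 2 + 1 + 0 + 1) / 6 = 5/6.

5/6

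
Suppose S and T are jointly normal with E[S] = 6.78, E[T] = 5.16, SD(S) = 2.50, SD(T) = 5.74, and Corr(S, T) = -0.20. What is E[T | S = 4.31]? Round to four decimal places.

E[T | S=x] = μ_T + ρ(σ_T/σ_S)(x − μ_S) for jointly normal variables.
E[T | S=4.31] = 5.16 + (-0.20)·(5.74/2.50)·(4.31 − (6.78)) = 5.16 + (-0.4592)·(-2.47) = 6.2942.

6.2942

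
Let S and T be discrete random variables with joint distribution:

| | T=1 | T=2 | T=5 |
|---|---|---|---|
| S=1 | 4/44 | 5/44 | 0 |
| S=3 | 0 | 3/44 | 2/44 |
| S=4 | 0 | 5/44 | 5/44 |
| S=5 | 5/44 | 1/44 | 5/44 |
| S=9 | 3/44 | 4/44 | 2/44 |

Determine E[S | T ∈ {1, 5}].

125/26

P(T ∈ {1, 5}) = 13/22.
Σ S·P over the event = 1·(4/44) + 3·(2/44) + 4·(5/44) + 5·(5/44) + 5·(5/44) + 9·(3/44) + 9·(2/44) = 125/44.
E[S | T ∈ {1, 5}] = (125/44) / (13/22) = 125/26.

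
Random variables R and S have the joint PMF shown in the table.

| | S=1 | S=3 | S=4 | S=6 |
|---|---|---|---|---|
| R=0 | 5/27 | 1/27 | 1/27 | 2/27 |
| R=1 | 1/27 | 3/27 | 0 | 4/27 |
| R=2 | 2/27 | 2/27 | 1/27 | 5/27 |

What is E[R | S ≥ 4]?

P(S ≥ 4) = 13/27.
Σ R·P over the event = 0·(1/27) + 0·(2/27) + 1·(4/27) + 2·(1/27) + 2·(5/27) = 16/27.
E[R | S ≥ 4] = (16/27) / (13/27) = 16/13.

16/13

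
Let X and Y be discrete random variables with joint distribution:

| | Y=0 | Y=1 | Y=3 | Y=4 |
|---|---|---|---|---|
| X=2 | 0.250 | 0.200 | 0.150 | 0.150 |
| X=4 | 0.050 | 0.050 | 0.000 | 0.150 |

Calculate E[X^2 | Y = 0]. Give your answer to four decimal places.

6.0000

P(Y = 0) = 0.300.
Σ X^2·P over the event = 4·(0.250) + 16·(0.050) = 1.800.
E[X^2 | Y = 0] = (1.800) / (0.300) = 6.0000.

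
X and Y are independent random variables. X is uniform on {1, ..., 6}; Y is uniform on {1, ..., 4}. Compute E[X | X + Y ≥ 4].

80/21

P(X + Y ≥ 4) = 7/8.
Summing X·P(x,y) over outcomes with X + Y ≥ 4 gives 10/3.
E[X | X + Y ≥ 4] = (10/3) / (7/8) = 80/21.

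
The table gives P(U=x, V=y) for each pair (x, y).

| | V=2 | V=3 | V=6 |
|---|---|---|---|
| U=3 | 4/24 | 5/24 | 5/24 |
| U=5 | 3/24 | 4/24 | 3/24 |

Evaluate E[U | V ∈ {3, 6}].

65/17

P(V ∈ {3, 6}) = 17/24.
Σ U·P over the event = 3·(5/24) + 3·(5/24) + 5·(4/24) + 5·(3/24) = 65/24.
E[U | V ∈ {3, 6}] = (65/24) / (17/24) = 65/17.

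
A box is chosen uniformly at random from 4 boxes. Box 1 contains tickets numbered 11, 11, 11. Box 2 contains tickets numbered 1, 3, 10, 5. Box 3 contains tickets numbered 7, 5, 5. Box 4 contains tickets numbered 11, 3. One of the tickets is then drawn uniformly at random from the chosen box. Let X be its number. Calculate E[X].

E[X | box 1] = (11+11+11)/3 = 11.
E[X | box 2] = (1+3+10+5)/4 = 19/4.
E[X | box 3] = (7+5+5)/3 = 17/3.
E[X | box 4] = (11+3)/2 = 7.
By the law of total expectation,
E[X] = (1/4)·(11) + (1/4)·(19/4) + (1/4)·(17/3) + (1/4)·(7) = 341/48.

341/48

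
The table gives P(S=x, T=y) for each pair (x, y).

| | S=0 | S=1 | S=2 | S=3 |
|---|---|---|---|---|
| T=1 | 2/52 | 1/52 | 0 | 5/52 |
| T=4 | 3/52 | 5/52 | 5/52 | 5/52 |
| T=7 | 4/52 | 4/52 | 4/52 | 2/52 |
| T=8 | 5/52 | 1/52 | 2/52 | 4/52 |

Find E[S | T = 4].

5/3

P(T = 4) = 9/26.
Σ S·P over the event = 0·(3/52) + 1·(5/52) + 2·(5/52) + 3·(5/52) = 15/26.
E[S | T = 4] = (15/26) / (9/26) = 5/3.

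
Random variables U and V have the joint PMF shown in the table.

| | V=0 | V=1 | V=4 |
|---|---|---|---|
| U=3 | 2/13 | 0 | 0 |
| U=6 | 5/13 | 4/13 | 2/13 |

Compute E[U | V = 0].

P(V = 0) = 7/13.
Σ U·P over the event = 3·(2/13) + 6·(5/13) = 36/13.
E[U | V = 0] = (36/13) / (7/13) = 36/7.

36/7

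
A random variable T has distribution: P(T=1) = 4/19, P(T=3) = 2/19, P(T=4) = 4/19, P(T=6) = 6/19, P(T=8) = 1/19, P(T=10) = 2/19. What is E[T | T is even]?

80/13

P(T is even) = 13/19.
Σ over the event: 4·4/19 + 6·6/19 + 8·1/19 + 10·2/19 = 80/19.
E[T | T is even] = (80/19) / (13/19) = 80/13.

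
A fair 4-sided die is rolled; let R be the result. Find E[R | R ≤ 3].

2

Given R ≤ 3, R is equally likely to be any of {1, 2, 3}.
E[R | R ≤ 3] = (1 + 2 + 3) / 3 = 2.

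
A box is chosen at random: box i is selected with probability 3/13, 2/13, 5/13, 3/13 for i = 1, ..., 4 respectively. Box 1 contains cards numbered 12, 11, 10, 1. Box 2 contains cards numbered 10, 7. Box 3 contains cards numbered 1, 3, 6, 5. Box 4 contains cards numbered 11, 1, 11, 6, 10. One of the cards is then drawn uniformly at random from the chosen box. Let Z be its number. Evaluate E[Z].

E[Z | box 1] = (12+11+10+1)/4 = 17/2.
E[Z | box 2] = (10+7)/2 = 17/2.
E[Z | box 3] = (1+3+6+5)/4 = 15/4.
E[Z | box 4] = (11+1+11+6+10)/5 = 39/5.
By the law of total expectation,
E[Z] = (3/13)·(17/2) + (2/13)·(17/2) + (5/13)·(15/4) + (3/13)·(39/5) = 1693/260.

1693/260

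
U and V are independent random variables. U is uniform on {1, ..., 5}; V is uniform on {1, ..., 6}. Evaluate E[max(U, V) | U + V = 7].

P(U + V = 7) = 1/6.
Summing max(U,V)·P(x,y) over outcomes with U + V = 7 gives 4/5.
E[max(U, V) | U + V = 7] = (4/5) / (1/6) = 24/5.

24/5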